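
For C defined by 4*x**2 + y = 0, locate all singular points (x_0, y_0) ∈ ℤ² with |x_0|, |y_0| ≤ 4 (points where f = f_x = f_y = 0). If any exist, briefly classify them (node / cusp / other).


No singular points in the scanned grid; C is smooth there.

Compute partial derivatives:
  f_x = 8*x.
  f_y = 1.
f_y = 1 is a nonzero constant, so f_y never vanishes: no point (x, y) can satisfy f = f_x = f_y = 0. In particular no (x, y) ∈ {−4, ..., 4}² is singular; the curve is smooth.


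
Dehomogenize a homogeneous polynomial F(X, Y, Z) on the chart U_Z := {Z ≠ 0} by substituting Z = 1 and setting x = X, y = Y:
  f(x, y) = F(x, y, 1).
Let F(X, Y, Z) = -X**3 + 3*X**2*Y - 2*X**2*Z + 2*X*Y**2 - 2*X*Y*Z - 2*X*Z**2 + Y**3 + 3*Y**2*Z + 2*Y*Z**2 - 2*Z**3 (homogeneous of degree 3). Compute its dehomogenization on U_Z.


f(x, y) = -x**3 + 3*x**2*y - 2*x**2 + 2*x*y**2 - 2*x*y - 2*x + y**3 + 3*y**2 + 2*y - 2

On U_Z we set Z = 1. Each monomial c·X^i·Y^j·Z^k in F becomes c·x^i·y^j·1^k = c·x^i·y^j.
Substituting Z = 1: F(X, Y, 1) = -x**3 + 3*x**2*y - 2*x**2 + 2*x*y**2 - 2*x*y - 2*x + y**3 + 3*y**2 + 2*y - 2.
Note: deg(f) ≤ deg(F) = 3; strict inequality happens when F is divisible by Z (lost terms).


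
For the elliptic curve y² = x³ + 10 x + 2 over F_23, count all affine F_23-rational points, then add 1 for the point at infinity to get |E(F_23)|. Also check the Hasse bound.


Affine points = {(0, 5), (0, 18), (1, 6), (1, 17), (3, 6), (3, 17), (5, 4), (5, 19), (6, 5), (6, 18), (7, 1), (7, 22), (9, 4), (9, 19), (13, 11), (13, 12), (15, 10), (15, 13), (16, 7), (16, 16), (17, 5), (17, 18), (19, 6), (19, 17)}; affine count = 24; |E(F_23)| = 25.

Discriminant check: Δ ∝ 4a³ + 27b² = 4·10³ + 27·2² = 4·1000 + 27·4 ≡ 14 (mod 23). Nonzero ⇒ E is nonsingular.
For each x ∈ F_23, compute rhs = x³ + 10·x + 2 mod 23, then count y ∈ F_23 with y² ≡ rhs.
  x = 0: rhs = 2, matching y values: 5, 18 (2 points).
  x = 1: rhs = 13, matching y values: 6, 17 (2 points).
  x = 2: rhs = 7, matching y values: none (0 points).
  x = 3: rhs = 13, matching y values: 6, 17 (2 points).
  x = 4: rhs = 14, matching y values: none (0 points).
  x = 5: rhs = 16, matching y values: 4, 19 (2 points).
  x = 6: rhs = 2, matching y values: 5, 18 (2 points).
  x = 7: rhs = 1, matching y values: 1, 22 (2 points).
  x = 8: rhs = 19, matching y values: none (0 points).
  x = 9: rhs = 16, matching y values: 4, 19 (2 points).
  x = 10: rhs = 21, matching y values: none (0 points).
  x = 11: rhs = 17, matching y values: none (0 points).
  x = 12: rhs = 10, matching y values: none (0 points).
  x = 13: rhs = 6, matching y values: 11, 12 (2 points).
  x = 14: rhs = 11, matching y values: none (0 points).
  x = 15: rhs = 8, matching y values: 10, 13 (2 points).
  x = 16: rhs = 3, matching y values: 7, 16 (2 points).
  x = 17: rhs = 2, matching y values: 5, 18 (2 points).
  x = 18: rhs = 11, matching y values: none (0 points).
  x = 19: rhs = 13, matching y values: 6, 17 (2 points).
  x = 20: rhs = 14, matching y values: none (0 points).
  x = 21: rhs = 20, matching y values: none (0 points).
  x = 22: rhs = 14, matching y values: none (0 points).
Total affine count: 24.
Full point count |E(F_23)| = 24 + 1 = 25.
Hasse bound: |25 − (23+1)| = |1| = 1 ≤ 2√23 ≈ 9.5917 ✓.


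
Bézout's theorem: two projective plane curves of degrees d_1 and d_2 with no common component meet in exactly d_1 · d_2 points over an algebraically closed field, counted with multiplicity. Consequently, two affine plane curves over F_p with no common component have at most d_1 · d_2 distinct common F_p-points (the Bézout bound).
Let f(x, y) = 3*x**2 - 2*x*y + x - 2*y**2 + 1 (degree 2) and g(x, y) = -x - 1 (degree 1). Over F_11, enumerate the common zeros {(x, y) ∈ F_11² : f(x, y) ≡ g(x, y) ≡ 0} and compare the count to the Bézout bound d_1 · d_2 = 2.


Common zeros: ∅; count = 0; Bézout bound = 2.

deg(f) = 2, deg(g) = 1, so Bézout bound = 2.
Scan x ∈ F_11. For each x, list the y ∈ F_11 with f(x, y) ≡ 0 and those with g(x, y) ≡ 0 (mod 11); the common zeros in that column are the intersection.
  x = 0: f ≡ 0 at y ∈ ∅; g ≡ 0 at y ∈ ∅; common: ∅.
  x = 1: f ≡ 0 at y ∈ {5}; g ≡ 0 at y ∈ ∅; common: ∅.
  x = 2: f ≡ 0 at y ∈ {4, 5}; g ≡ 0 at y ∈ ∅; common: ∅.
  x = 3: f ≡ 0 at y ∈ {2, 6}; g ≡ 0 at y ∈ ∅; common: ∅.
  x = 4: f ≡ 0 at y ∈ {3, 4}; g ≡ 0 at y ∈ ∅; common: ∅.
  x = 5: f ≡ 0 at y ∈ {3}; g ≡ 0 at y ∈ ∅; common: ∅.
  x = 6: f ≡ 0 at y ∈ ∅; g ≡ 0 at y ∈ ∅; common: ∅.
  x = 7: f ≡ 0 at y ∈ ∅; g ≡ 0 at y ∈ ∅; common: ∅.
  x = 8: f ≡ 0 at y ∈ {6, 8}; g ≡ 0 at y ∈ ∅; common: ∅.
  x = 9: f ≡ 0 at y ∈ {0, 2}; g ≡ 0 at y ∈ ∅; common: ∅.
  x = 10: f ≡ 0 at y ∈ ∅; g ≡ 0 at y ∈ {0, 1, 2, 3, 4, 5, 6, 7, 8, 9, 10}; common: ∅.
Collecting: common zeros = ∅, so the count is 0.
Comparison with the Bézout bound: 0 ≤ 2 = deg(f)·deg(g), as expected for curves with no common component (the affine F_11-count falls short of the bound because intersections may lie at infinity, over extension fields, or carry multiplicity).


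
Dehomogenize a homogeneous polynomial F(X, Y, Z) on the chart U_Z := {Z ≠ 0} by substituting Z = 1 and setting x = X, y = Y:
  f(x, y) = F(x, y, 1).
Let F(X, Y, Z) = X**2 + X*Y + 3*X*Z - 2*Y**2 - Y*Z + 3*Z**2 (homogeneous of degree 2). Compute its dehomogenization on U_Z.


f(x, y) = x**2 + x*y + 3*x - 2*y**2 - y + 3

On U_Z we set Z = 1. Each monomial c·X^i·Y^j·Z^k in F becomes c·x^i·y^j·1^k = c·x^i·y^j.
Substituting Z = 1: F(X, Y, 1) = x**2 + x*y + 3*x - 2*y**2 - y + 3.
Note: deg(f) ≤ deg(F) = 2; strict inequality happens when F is divisible by Z (lost terms).


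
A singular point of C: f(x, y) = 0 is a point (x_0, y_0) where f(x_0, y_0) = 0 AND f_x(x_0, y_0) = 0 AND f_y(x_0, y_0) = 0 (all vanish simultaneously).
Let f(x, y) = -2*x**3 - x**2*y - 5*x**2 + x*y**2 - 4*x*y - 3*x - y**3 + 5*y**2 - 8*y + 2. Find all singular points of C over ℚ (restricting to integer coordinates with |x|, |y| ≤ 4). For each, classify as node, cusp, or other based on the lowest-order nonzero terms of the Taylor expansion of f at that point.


Singular points: {(-1, 1)}; classification: cusp.

Compute partial derivatives:
  f_x = -6*x**2 - 2*x*y - 10*x + y**2 - 4*y - 3.
  f_y = -x**2 + 2*x*y - 4*x - 3*y**2 + 10*y - 8.
Scan x_0 ∈ {−4, ..., 4}. For each x_0, f_y(x_0, y) is a polynomial in y; find its integer roots y ∈ {−4, ..., 4}, then test f_x and f at those candidates.
  x = -4: f_y(-4, y) = -3*y**2 + 2*y - 8; no integer root y with |y| ≤ 4.
  x = -3: f_y(-3, y) = -3*y**2 + 4*y - 5; no integer root y with |y| ≤ 4.
  x = -2: f_y(-2, y) = -3*y**2 + 6*y - 4; no integer root y with |y| ≤ 4.
  x = -1: f_y(-1, y) = -3*y**2 + 8*y - 5; vanishes at y ∈ {1}. (-1, 1): f_x = 0, f = 0 — SINGULAR.
  x = 0: f_y(0, y) = -3*y**2 + 10*y - 8; vanishes at y ∈ {2}. (0, 2): f_x = -7 ≠ 0.
  x = 1: f_y(1, y) = -3*y**2 + 12*y - 13; no integer root y with |y| ≤ 4.
  x = 2: f_y(2, y) = -3*y**2 + 14*y - 20; no integer root y with |y| ≤ 4.
  x = 3: f_y(3, y) = -3*y**2 + 16*y - 29; no integer root y with |y| ≤ 4.
  x = 4: f_y(4, y) = -3*y**2 + 18*y - 40; no integer root y with |y| ≤ 4.
Only singular point on the grid: (-1, 1).
Classify: substitute x = -1 + u, y = 1 + v and expand: f = -2*u**3 - u**2*v + u*v**2 - v**3 + v**2.
No constant or linear terms (consistent with a singular point). Quadratic part: v**2. Cubic part: -2*u**3 - u**2*v + u*v**2 - v**3.
The quadratic part v**2 is a perfect square, so there is a single (double) tangent line v = 0, i.e. y = 1. Restricting the cubic part to that line (v = 0) leaves -2*u**3 ≠ 0, so f is not divisible by v and the branch is v² ≈ 2*u**3 to lowest order — this is a cusp.
Classification: cusp.


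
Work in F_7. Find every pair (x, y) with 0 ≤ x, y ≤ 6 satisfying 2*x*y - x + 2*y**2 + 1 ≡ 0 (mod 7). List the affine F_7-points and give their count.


Affine F_7-points: {(1, 0), (1, 6), (4, 1), (4, 2), (6, 3), (6, 5)}; count = 6.

For each of the 49 pairs (x, y) ∈ F_7², evaluate f(x, y) mod 7. Record the zeros.
  x = 0: [0↦1, 1↦3, 2↦2, 3↦5, 4↦5, 5↦2, 6↦3]  zeros at y ∈ ∅
  x = 1: [0↦0, 1↦4, 2↦5, 3↦3, 4↦5, 5↦4, 6↦0]  zeros at y ∈ {0, 6}
  x = 2: [0↦6, 1↦5, 2↦1, 3↦1, 4↦5, 5↦6, 6↦4]  zeros at y ∈ ∅
  x = 3: [0↦5, 1↦6, 2↦4, 3↦6, 4↦5, 5↦1, 6↦1]  zeros at y ∈ ∅
  x = 4: [0↦4, 1↦0, 2↦0, 3↦4, 4↦5, 5↦3, 6↦5]  zeros at y ∈ {1, 2}
  x = 5: [0↦3, 1↦1, 2↦3, 3↦2, 4↦5, 5↦5, 6↦2]  zeros at y ∈ ∅
  x = 6: [0↦2, 1↦2, 2↦6, 3↦0, 4↦5, 5↦0, 6↦6]  zeros at y ∈ {3, 5}
Collecting zeros: affine points = {(1, 0), (1, 6), (4, 1), (4, 2), (6, 3), (6, 5)}.
Total count |C(F_7)_aff| = 6.


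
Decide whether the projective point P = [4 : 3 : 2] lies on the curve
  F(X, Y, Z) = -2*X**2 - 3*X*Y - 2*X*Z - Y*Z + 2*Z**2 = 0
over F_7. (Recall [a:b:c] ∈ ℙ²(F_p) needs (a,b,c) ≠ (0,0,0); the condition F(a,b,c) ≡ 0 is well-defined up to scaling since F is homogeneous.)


F(4,3,2) ≡ 2 (mod 7); P is NOT on the curve.

Evaluate F(4, 3, 2) term-by-term (mod 7).
  -2*X**2 ↦ -2·16·1·1 = -32
  -3*X*Y ↦ -3·4·3·1 = -36
  -2*X*Z ↦ -2·4·1·2 = -16
  -Y*Z ↦ -1·1·3·2 = -6
  2*Z**2 ↦ 2·1·1·4 = 8
Sum: F(4, 3, 2) = (-32) + (-36) + (-16) + (-6) + (8) = -82.
Reducing mod 7: -82 ≡ 2 (mod 7).
Since F(a, b, c) ≡ 2 ≠ 0 (mod 7), P does NOT lie on the curve.


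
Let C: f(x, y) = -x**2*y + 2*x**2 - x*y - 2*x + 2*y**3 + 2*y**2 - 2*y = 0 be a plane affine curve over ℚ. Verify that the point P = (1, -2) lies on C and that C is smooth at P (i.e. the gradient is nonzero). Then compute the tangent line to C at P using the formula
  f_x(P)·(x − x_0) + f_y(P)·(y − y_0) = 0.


Tangent line at P: 8*x + 12*y + 16 = 0.

Step 1: f(1, -2) = 0, so P lies on C.
Step 2: partial derivatives
  f_x(x, y) = -2*x*y + 4*x - y - 2, f_y(x, y) = -x**2 - x + 6*y**2 + 4*y - 2.
  f_x(P) = 8, f_y(P) = 12 (gradient nonzero, so P is smooth).
Step 3: tangent line at P: 8·(x − 1) + 12·(y − -2) = 0.
Expanding: 8*x + 12*y + 16 = 0.


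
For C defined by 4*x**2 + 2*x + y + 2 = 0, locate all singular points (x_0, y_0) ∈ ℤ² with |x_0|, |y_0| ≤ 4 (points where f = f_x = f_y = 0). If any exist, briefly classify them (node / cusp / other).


No singular points in the scanned grid; C is smooth there.

Compute partial derivatives:
  f_x = 8*x + 2.
  f_y = 1.
f_y = 1 is a nonzero constant, so f_y never vanishes: no point (x, y) can satisfy f = f_x = f_y = 0. In particular no (x, y) ∈ {−4, ..., 4}² is singular; the curve is smooth.


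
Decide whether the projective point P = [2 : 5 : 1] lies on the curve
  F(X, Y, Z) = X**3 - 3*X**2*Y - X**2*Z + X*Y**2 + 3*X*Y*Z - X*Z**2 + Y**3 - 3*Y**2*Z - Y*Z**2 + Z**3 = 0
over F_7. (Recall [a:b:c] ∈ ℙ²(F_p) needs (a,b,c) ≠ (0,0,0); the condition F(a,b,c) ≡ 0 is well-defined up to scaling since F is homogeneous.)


F(2,5,1) ≡ 5 (mod 7); P is NOT on the curve.

Evaluate F(2, 5, 1) term-by-term (mod 7).
  X**3 ↦ 1·8·1·1 = 8
  -3*X**2*Y ↦ -3·4·5·1 = -60
  -X**2*Z ↦ -1·4·1·1 = -4
  X*Y**2 ↦ 1·2·25·1 = 50
  3*X*Y*Z ↦ 3·2·5·1 = 30
  -X*Z**2 ↦ -1·2·1·1 = -2
  Y**3 ↦ 1·1·125·1 = 125
  -3*Y**2*Z ↦ -3·1·25·1 = -75
  -Y*Z**2 ↦ -1·1·5·1 = -5
  Z**3 ↦ 1·1·1·1 = 1
Sum: F(2, 5, 1) = (8) + (-60) + (-4) + (50) + (30) + (-2) + (125) + (-75) + (-5) + (1) = 68.
Reducing mod 7: 68 ≡ 5 (mod 7).
Since F(a, b, c) ≡ 5 ≠ 0 (mod 7), P does NOT lie on the curve.


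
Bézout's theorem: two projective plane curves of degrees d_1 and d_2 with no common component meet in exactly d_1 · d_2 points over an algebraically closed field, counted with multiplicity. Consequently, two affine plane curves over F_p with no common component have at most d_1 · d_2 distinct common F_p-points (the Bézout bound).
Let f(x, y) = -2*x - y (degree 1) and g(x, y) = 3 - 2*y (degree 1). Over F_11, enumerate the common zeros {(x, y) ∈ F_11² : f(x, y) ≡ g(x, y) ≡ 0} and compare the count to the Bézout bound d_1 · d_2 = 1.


Common zeros: {(2, 7)}; count = 1; Bézout bound = 1.

deg(f) = 1, deg(g) = 1, so Bézout bound = 1.
Scan x ∈ F_11. For each x, list the y ∈ F_11 with f(x, y) ≡ 0 and those with g(x, y) ≡ 0 (mod 11); the common zeros in that column are the intersection.
  x = 0: f ≡ 0 at y ∈ {0}; g ≡ 0 at y ∈ {7}; common: ∅.
  x = 1: f ≡ 0 at y ∈ {9}; g ≡ 0 at y ∈ {7}; common: ∅.
  x = 2: f ≡ 0 at y ∈ {7}; g ≡ 0 at y ∈ {7}; common: {7}.
  x = 3: f ≡ 0 at y ∈ {5}; g ≡ 0 at y ∈ {7}; common: ∅.
  x = 4: f ≡ 0 at y ∈ {3}; g ≡ 0 at y ∈ {7}; common: ∅.
  x = 5: f ≡ 0 at y ∈ {1}; g ≡ 0 at y ∈ {7}; common: ∅.
  x = 6: f ≡ 0 at y ∈ {10}; g ≡ 0 at y ∈ {7}; common: ∅.
  x = 7: f ≡ 0 at y ∈ {8}; g ≡ 0 at y ∈ {7}; common: ∅.
  x = 8: f ≡ 0 at y ∈ {6}; g ≡ 0 at y ∈ {7}; common: ∅.
  x = 9: f ≡ 0 at y ∈ {4}; g ≡ 0 at y ∈ {7}; common: ∅.
  x = 10: f ≡ 0 at y ∈ {2}; g ≡ 0 at y ∈ {7}; common: ∅.
Collecting: common zeros = {(2, 7)}, so the count is 1.
Comparison with the Bézout bound: 1 ≤ 1 = deg(f)·deg(g), as expected for curves with no common component (the bound is attained).


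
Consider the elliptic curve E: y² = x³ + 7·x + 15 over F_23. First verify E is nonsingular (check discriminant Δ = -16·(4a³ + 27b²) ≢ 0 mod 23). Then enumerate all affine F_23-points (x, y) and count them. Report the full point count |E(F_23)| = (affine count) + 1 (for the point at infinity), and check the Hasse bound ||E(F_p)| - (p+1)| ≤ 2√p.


Affine points = {(1, 0), (7, 4), (7, 19), (8, 10), (8, 13), (9, 5), (9, 18), (10, 2), (10, 21), (13, 7), (13, 16), (18, 4), (18, 19), (20, 6), (20, 17), (21, 4), (21, 19)}; affine count = 17; |E(F_23)| = 18.

Discriminant check: Δ ∝ 4a³ + 27b² = 4·7³ + 27·15² = 4·343 + 27·225 ≡ 18 (mod 23). Nonzero ⇒ E is nonsingular.
For each x ∈ F_23, compute rhs = x³ + 7·x + 15 mod 23, then count y ∈ F_23 with y² ≡ rhs.
  x = 0: rhs = 15, matching y values: none (0 points).
  x = 1: rhs = 0, matching y values: 0 (1 points).
  x = 2: rhs = 14, matching y values: none (0 points).
  x = 3: rhs = 17, matching y values: none (0 points).
  x = 4: rhs = 15, matching y values: none (0 points).
  x = 5: rhs = 14, matching y values: none (0 points).
  x = 6: rhs = 20, matching y values: none (0 points).
  x = 7: rhs = 16, matching y values: 4, 19 (2 points).
  x = 8: rhs = 8, matching y values: 10, 13 (2 points).
  x = 9: rhs = 2, matching y values: 5, 18 (2 points).
  x = 10: rhs = 4, matching y values: 2, 21 (2 points).
  x = 11: rhs = 20, matching y values: none (0 points).
  x = 12: rhs = 10, matching y values: none (0 points).
  x = 13: rhs = 3, matching y values: 7, 16 (2 points).
  x = 14: rhs = 5, matching y values: none (0 points).
  x = 15: rhs = 22, matching y values: none (0 points).
  x = 16: rhs = 14, matching y values: none (0 points).
  x = 17: rhs = 10, matching y values: none (0 points).
  x = 18: rhs = 16, matching y values: 4, 19 (2 points).
  x = 19: rhs = 15, matching y values: none (0 points).
  x = 20: rhs = 13, matching y values: 6, 17 (2 points).
  x = 21: rhs = 16, matching y values: 4, 19 (2 points).
  x = 22: rhs = 7, matching y values: none (0 points).
Total affine count: 17.
Full point count |E(F_23)| = 17 + 1 = 18.
Hasse bound: |18 − (23+1)| = |-6| = 6 ≤ 2√23 ≈ 9.5917 ✓.


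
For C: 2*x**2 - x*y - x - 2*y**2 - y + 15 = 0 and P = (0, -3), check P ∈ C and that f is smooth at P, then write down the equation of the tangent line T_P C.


Tangent line at P: 2*x + 11*y + 33 = 0.

Step 1: f(0, -3) = 0, so P lies on C.
Step 2: partial derivatives
  f_x(x, y) = 4*x - y - 1, f_y(x, y) = -x - 4*y - 1.
  f_x(P) = 2, f_y(P) = 11 (gradient nonzero, so P is smooth).
Step 3: tangent line at P: 2·(x − 0) + 11·(y − -3) = 0.
Expanding: 2*x + 11*y + 33 = 0.


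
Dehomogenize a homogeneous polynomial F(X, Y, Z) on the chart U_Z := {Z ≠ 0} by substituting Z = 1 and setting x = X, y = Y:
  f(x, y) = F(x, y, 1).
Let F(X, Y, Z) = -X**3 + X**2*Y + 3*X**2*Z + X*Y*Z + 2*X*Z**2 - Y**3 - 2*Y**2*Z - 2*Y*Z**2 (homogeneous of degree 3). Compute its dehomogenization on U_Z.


f(x, y) = -x**3 + x**2*y + 3*x**2 + x*y + 2*x - y**3 - 2*y**2 - 2*y

On U_Z we set Z = 1. Each monomial c·X^i·Y^j·Z^k in F becomes c·x^i·y^j·1^k = c·x^i·y^j.
Substituting Z = 1: F(X, Y, 1) = -x**3 + x**2*y + 3*x**2 + x*y + 2*x - y**3 - 2*y**2 - 2*y.
Note: deg(f) ≤ deg(F) = 3; strict inequality happens when F is divisible by Z (lost terms).


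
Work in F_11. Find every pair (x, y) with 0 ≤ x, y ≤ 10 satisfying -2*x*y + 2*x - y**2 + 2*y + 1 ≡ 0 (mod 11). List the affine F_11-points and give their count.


Affine F_11-points: {(1, 5), (1, 6), (3, 9), (5, 0), (5, 3), (6, 2), (6, 10), (8, 4), (10, 7), (10, 8)}; count = 10.

For each of the 121 pairs (x, y) ∈ F_11², evaluate f(x, y) mod 11. Record the zeros.
  x = 0: [0↦1, 1↦2, 2↦1, 3↦9, 4↦4, 5↦8, 6↦10, 7↦10, 8↦8, 9↦4, 10↦9]  zeros at y ∈ ∅
  x = 1: [0↦3, 1↦2, 2↦10, 3↦5, 4↦9, 5↦0, 6↦0, 7↦9, 8↦5, 9↦10, 10↦2]  zeros at y ∈ {5, 6}
  x = 2: [0↦5, 1↦2, 2↦8, 3↦1, 4↦3, 5↦3, 6↦1, 7↦8, 8↦2, 9↦5, 10↦6]  zeros at y ∈ ∅
  x = 3: [0↦7, 1↦2, 2↦6, 3↦8, 4↦8, 5↦6, 6↦2, 7↦7, 8↦10, 9↦0, 10↦10]  zeros at y ∈ {9}
  x = 4: [0↦9, 1↦2, 2↦4, 3↦4, 4↦2, 5↦9, 6↦3, 7↦6, 8↦7, 9↦6, 10↦3]  zeros at y ∈ ∅
  x = 5: [0↦0, 1↦2, 2↦2, 3↦0, 4↦7, 5↦1, 6↦4, 7↦5, 8↦4, 9↦1, 10↦7]  zeros at y ∈ {0, 3}
  x = 6: [0↦2, 1↦2, 2↦0, 3↦7, 4↦1, 5↦4, 6↦5, 7↦4, 8↦1, 9↦7, 10↦0]  zeros at y ∈ {2, 10}
  x = 7: [0↦4, 1↦2, 2↦9, 3↦3, 4↦6, 5↦7, 6↦6, 7↦3, 8↦9, 9↦2, 10↦4]  zeros at y ∈ ∅
  x = 8: [0↦6, 1↦2, 2↦7, 3↦10, 4↦0, 5↦10, 6↦7, 7↦2, 8↦6, 9↦8, 10↦8]  zeros at y ∈ {4}
  x = 9: [0↦8, 1↦2, 2↦5, 3↦6, 4↦5, 5↦2, 6↦8, 7↦1, 8↦3, 9↦3, 10↦1]  zeros at y ∈ ∅
  x = 10: [0↦10, 1↦2, 2↦3, 3↦2, 4↦10, 5↦5, 6↦9, 7↦0, 8↦0, 9↦9, 10↦5]  zeros at y ∈ {7, 8}
Collecting zeros: affine points = {(1, 5), (1, 6), (3, 9), (5, 0), (5, 3), (6, 2), (6, 10), (8, 4), (10, 7), (10, 8)}.
Total count |C(F_11)_aff| = 10.


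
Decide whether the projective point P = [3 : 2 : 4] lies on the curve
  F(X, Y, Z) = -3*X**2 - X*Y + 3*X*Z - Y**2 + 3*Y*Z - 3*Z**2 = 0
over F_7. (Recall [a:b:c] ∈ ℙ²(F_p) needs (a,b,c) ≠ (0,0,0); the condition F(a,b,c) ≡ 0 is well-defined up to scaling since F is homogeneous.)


F(3,2,4) ≡ 3 (mod 7); P is NOT on the curve.

Evaluate F(3, 2, 4) term-by-term (mod 7).
  -3*X**2 ↦ -3·9·1·1 = -27
  -X*Y ↦ -1·3·2·1 = -6
  3*X*Z ↦ 3·3·1·4 = 36
  -Y**2 ↦ -1·1·4·1 = -4
  3*Y*Z ↦ 3·1·2·4 = 24
  -3*Z**2 ↦ -3·1·1·16 = -48
Sum: F(3, 2, 4) = (-27) + (-6) + (36) + (-4) + (24) + (-48) = -25.
Reducing mod 7: -25 ≡ 3 (mod 7).
Since F(a, b, c) ≡ 3 ≠ 0 (mod 7), P does NOT lie on the curve.


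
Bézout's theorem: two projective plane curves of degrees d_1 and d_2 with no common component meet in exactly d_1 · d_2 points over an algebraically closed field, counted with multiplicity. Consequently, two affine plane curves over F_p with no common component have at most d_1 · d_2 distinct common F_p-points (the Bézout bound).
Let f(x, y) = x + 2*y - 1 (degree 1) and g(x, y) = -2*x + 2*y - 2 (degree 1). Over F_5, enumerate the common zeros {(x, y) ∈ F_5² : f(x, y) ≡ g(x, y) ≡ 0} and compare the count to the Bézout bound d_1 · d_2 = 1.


Common zeros: {(3, 4)}; count = 1; Bézout bound = 1.

deg(f) = 1, deg(g) = 1, so Bézout bound = 1.
Scan x ∈ F_5. For each x, list the y ∈ F_5 with f(x, y) ≡ 0 and those with g(x, y) ≡ 0 (mod 5); the common zeros in that column are the intersection.
  x = 0: f ≡ 0 at y ∈ {3}; g ≡ 0 at y ∈ {1}; common: ∅.
  x = 1: f ≡ 0 at y ∈ {0}; g ≡ 0 at y ∈ {2}; common: ∅.
  x = 2: f ≡ 0 at y ∈ {2}; g ≡ 0 at y ∈ {3}; common: ∅.
  x = 3: f ≡ 0 at y ∈ {4}; g ≡ 0 at y ∈ {4}; common: {4}.
  x = 4: f ≡ 0 at y ∈ {1}; g ≡ 0 at y ∈ {0}; common: ∅.
Collecting: common zeros = {(3, 4)}, so the count is 1.
Comparison with the Bézout bound: 1 ≤ 1 = deg(f)·deg(g), as expected for curves with no common component (the bound is attained).


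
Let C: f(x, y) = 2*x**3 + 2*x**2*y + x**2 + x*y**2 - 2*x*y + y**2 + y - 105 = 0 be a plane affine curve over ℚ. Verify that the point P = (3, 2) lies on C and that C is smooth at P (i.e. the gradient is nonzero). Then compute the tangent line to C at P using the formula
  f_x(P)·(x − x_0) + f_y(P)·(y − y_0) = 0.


Tangent line at P: 84*x + 29*y - 310 = 0.

Step 1: f(3, 2) = 0, so P lies on C.
Step 2: partial derivatives
  f_x(x, y) = 6*x**2 + 4*x*y + 2*x + y**2 - 2*y, f_y(x, y) = 2*x**2 + 2*x*y - 2*x + 2*y + 1.
  f_x(P) = 84, f_y(P) = 29 (gradient nonzero, so P is smooth).
Step 3: tangent line at P: 84·(x − 3) + 29·(y − 2) = 0.
Expanding: 84*x + 29*y - 310 = 0.


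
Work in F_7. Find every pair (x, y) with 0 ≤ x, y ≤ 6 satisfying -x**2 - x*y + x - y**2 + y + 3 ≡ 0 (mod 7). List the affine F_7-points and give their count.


Affine F_7-points: {(4, 5), (4, 6), (5, 4), (5, 6), (6, 4), (6, 5)}; count = 6.

For each of the 49 pairs (x, y) ∈ F_7², evaluate f(x, y) mod 7. Record the zeros.
  x = 0: [0↦3, 1↦3, 2↦1, 3↦4, 4↦5, 5↦4, 6↦1]  zeros at y ∈ ∅
  x = 1: [0↦3, 1↦2, 2↦6, 3↦1, 4↦1, 5↦6, 6↦2]  zeros at y ∈ ∅
  x = 2: [0↦1, 1↦6, 2↦2, 3↦3, 4↦2, 5↦6, 6↦1]  zeros at y ∈ ∅
  x = 3: [0↦4, 1↦1, 2↦3, 3↦3, 4↦1, 5↦4, 6↦5]  zeros at y ∈ ∅
  x = 4: [0↦5, 1↦1, 2↦2, 3↦1, 4↦5, 5↦0, 6↦0]  zeros at y ∈ {5, 6}
  x = 5: [0↦4, 1↦6, 2↦6, 3↦4, 4↦0, 5↦1, 6↦0]  zeros at y ∈ {4, 6}
  x = 6: [0↦1, 1↦2, 2↦1, 3↦5, 4↦0, 5↦0, 6↦5]  zeros at y ∈ {4, 5}
Collecting zeros: affine points = {(4, 5), (4, 6), (5, 4), (5, 6), (6, 4), (6, 5)}.
Total count |C(F_7)_aff| = 6.


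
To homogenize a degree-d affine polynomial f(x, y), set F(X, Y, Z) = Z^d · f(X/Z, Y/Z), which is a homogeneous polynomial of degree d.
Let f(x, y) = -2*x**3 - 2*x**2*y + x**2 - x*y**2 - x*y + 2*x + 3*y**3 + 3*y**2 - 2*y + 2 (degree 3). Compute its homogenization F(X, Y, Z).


F(X, Y, Z) = -2*X**3 - 2*X**2*Y + X**2*Z - X*Y**2 - X*Y*Z + 2*X*Z**2 + 3*Y**3 + 3*Y**2*Z - 2*Y*Z**2 + 2*Z**3

deg(f) = 3.
Substitute x = X/Z, y = Y/Z into f, then multiply by Z^3.
  monomial -2·x^3·y^0 ↦ -2·X^3·Y^0·Z^0.
  monomial -2·x^2·y^1 ↦ -2·X^2·Y^1·Z^0.
  monomial 1·x^2·y^0 ↦ 1·X^2·Y^0·Z^1.
  monomial -1·x^1·y^2 ↦ -1·X^1·Y^2·Z^0.
  monomial -1·x^1·y^1 ↦ -1·X^1·Y^1·Z^1.
  monomial 2·x^1·y^0 ↦ 2·X^1·Y^0·Z^2.
  monomial 3·x^0·y^3 ↦ 3·X^0·Y^3·Z^0.
  monomial 3·x^0·y^2 ↦ 3·X^0·Y^2·Z^1.
  monomial -2·x^0·y^1 ↦ -2·X^0·Y^1·Z^2.
  monomial 2·x^0·y^0 ↦ 2·X^0·Y^0·Z^3.
Collecting: F(X, Y, Z) = -2*X**3 - 2*X**2*Y + X**2*Z - X*Y**2 - X*Y*Z + 2*X*Z**2 + 3*Y**3 + 3*Y**2*Z - 2*Y*Z**2 + 2*Z**3.


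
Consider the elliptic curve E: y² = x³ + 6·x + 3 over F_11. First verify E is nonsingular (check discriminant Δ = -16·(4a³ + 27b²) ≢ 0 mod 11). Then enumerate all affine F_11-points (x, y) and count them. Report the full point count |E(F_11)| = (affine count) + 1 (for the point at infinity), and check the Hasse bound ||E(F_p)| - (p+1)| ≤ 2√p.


Affine points = {(0, 5), (0, 6), (2, 1), (2, 10), (3, 2), (3, 9), (4, 5), (4, 6), (5, 2), (5, 9), (7, 5), (7, 6), (9, 4), (9, 7)}; affine count = 14; |E(F_11)| = 15.

Discriminant check: Δ ∝ 4a³ + 27b² = 4·6³ + 27·3² = 4·216 + 27·9 ≡ 7 (mod 11). Nonzero ⇒ E is nonsingular.
For each x ∈ F_11, compute rhs = x³ + 6·x + 3 mod 11, then count y ∈ F_11 with y² ≡ rhs.
  x = 0: rhs = 3, matching y values: 5, 6 (2 points).
  x = 1: rhs = 10, matching y values: none (0 points).
  x = 2: rhs = 1, matching y values: 1, 10 (2 points).
  x = 3: rhs = 4, matching y values: 2, 9 (2 points).
  x = 4: rhs = 3, matching y values: 5, 6 (2 points).
  x = 5: rhs = 4, matching y values: 2, 9 (2 points).
  x = 6: rhs = 2, matching y values: none (0 points).
  x = 7: rhs = 3, matching y values: 5, 6 (2 points).
  x = 8: rhs = 2, matching y values: none (0 points).
  x = 9: rhs = 5, matching y values: 4, 7 (2 points).
  x = 10: rhs = 7, matching y values: none (0 points).
Total affine count: 14.
Full point count |E(F_11)| = 14 + 1 = 15.
Hasse bound: |15 − (11+1)| = |3| = 3 ≤ 2√11 ≈ 6.6332 ✓.


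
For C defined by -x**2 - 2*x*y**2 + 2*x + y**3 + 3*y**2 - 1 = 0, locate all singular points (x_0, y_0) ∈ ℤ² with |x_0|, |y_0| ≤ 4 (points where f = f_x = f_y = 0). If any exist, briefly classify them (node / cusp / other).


Singular points: {(1, 0)}; classification: node.

Compute partial derivatives:
  f_x = -2*x - 2*y**2 + 2.
  f_y = -4*x*y + 3*y**2 + 6*y.
Scan x_0 ∈ {−4, ..., 4}. For each x_0, f_y(x_0, y) is a polynomial in y; find its integer roots y ∈ {−4, ..., 4}, then test f_x and f at those candidates.
  x = -4: f_y(-4, y) = 3*y**2 + 22*y; vanishes at y ∈ {0}. (-4, 0): f_x = 10 ≠ 0.
  x = -3: f_y(-3, y) = 3*y**2 + 18*y; vanishes at y ∈ {0}. (-3, 0): f_x = 8 ≠ 0.
  x = -2: f_y(-2, y) = 3*y**2 + 14*y; vanishes at y ∈ {0}. (-2, 0): f_x = 6 ≠ 0.
  x = -1: f_y(-1, y) = 3*y**2 + 10*y; vanishes at y ∈ {0}. (-1, 0): f_x = 4 ≠ 0.
  x = 0: f_y(0, y) = 3*y**2 + 6*y; vanishes at y ∈ {-2, 0}. (0, -2): f_x = -6 ≠ 0; (0, 0): f_x = 2 ≠ 0.
  x = 1: f_y(1, y) = 3*y**2 + 2*y; vanishes at y ∈ {0}. (1, 0): f_x = 0, f = 0 — SINGULAR.
  x = 2: f_y(2, y) = 3*y**2 - 2*y; vanishes at y ∈ {0}. (2, 0): f_x = -2 ≠ 0.
  x = 3: f_y(3, y) = 3*y**2 - 6*y; vanishes at y ∈ {0, 2}. (3, 0): f_x = -4 ≠ 0; (3, 2): f_x = -12 ≠ 0.
  x = 4: f_y(4, y) = 3*y**2 - 10*y; vanishes at y ∈ {0}. (4, 0): f_x = -6 ≠ 0.
Only singular point on the grid: (1, 0).
Classify: substitute x = 1 + u, y = 0 + v and expand: f = -u**2 - 2*u*v**2 + v**3 + v**2.
No constant or linear terms (consistent with a singular point). Quadratic part: -u**2 + v**2. Cubic part: -2*u*v**2 + v**3.
The quadratic part v**2 - u**2 = (v − u)(v + u) splits into two distinct linear factors, so there are two distinct tangent lines y − 0 = ±(x − 1) — this is a node (ordinary double point).
Classification: node.


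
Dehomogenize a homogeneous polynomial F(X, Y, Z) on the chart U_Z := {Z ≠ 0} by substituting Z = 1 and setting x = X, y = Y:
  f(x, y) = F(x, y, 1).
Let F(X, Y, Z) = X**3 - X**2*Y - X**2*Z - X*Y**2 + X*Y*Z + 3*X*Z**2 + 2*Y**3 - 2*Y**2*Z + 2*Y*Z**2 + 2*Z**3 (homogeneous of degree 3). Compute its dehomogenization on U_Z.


f(x, y) = x**3 - x**2*y - x**2 - x*y**2 + x*y + 3*x + 2*y**3 - 2*y**2 + 2*y + 2

On U_Z we set Z = 1. Each monomial c·X^i·Y^j·Z^k in F becomes c·x^i·y^j·1^k = c·x^i·y^j.
Substituting Z = 1: F(X, Y, 1) = x**3 - x**2*y - x**2 - x*y**2 + x*y + 3*x + 2*y**3 - 2*y**2 + 2*y + 2.
Note: deg(f) ≤ deg(F) = 3; strict inequality happens when F is divisible by Z (lost terms).


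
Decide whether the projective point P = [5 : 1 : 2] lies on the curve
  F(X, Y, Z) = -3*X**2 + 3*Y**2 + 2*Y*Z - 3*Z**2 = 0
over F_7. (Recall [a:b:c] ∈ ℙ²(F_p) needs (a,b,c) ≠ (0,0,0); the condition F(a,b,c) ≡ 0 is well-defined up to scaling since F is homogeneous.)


F(5,1,2) ≡ 4 (mod 7); P is NOT on the curve.

Evaluate F(5, 1, 2) term-by-term (mod 7).
  -3*X**2 ↦ -3·25·1·1 = -75
  3*Y**2 ↦ 3·1·1·1 = 3
  2*Y*Z ↦ 2·1·1·2 = 4
  -3*Z**2 ↦ -3·1·1·4 = -12
Sum: F(5, 1, 2) = (-75) + (3) + (4) + (-12) = -80.
Reducing mod 7: -80 ≡ 4 (mod 7).
Since F(a, b, c) ≡ 4 ≠ 0 (mod 7), P does NOT lie on the curve.


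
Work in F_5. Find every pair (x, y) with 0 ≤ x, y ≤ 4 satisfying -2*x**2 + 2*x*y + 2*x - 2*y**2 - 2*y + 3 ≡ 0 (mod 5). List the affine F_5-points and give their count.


Affine F_5-points: {(1, 2), (1, 3), (2, 2), (2, 4), (3, 3), (3, 4)}; count = 6.

For each of the 25 pairs (x, y) ∈ F_5², evaluate f(x, y) mod 5. Record the zeros.
  x = 0: [0↦3, 1↦4, 2↦1, 3↦4, 4↦3]  zeros at y ∈ ∅
  x = 1: [0↦3, 1↦1, 2↦0, 3↦0, 4↦1]  zeros at y ∈ {2, 3}
  x = 2: [0↦4, 1↦4, 2↦0, 3↦2, 4↦0]  zeros at y ∈ {2, 4}
  x = 3: [0↦1, 1↦3, 2↦1, 3↦0, 4↦0]  zeros at y ∈ {3, 4}
  x = 4: [0↦4, 1↦3, 2↦3, 3↦4, 4↦1]  zeros at y ∈ ∅
Collecting zeros: affine points = {(1, 2), (1, 3), (2, 2), (2, 4), (3, 3), (3, 4)}.
Total count |C(F_5)_aff| = 6.


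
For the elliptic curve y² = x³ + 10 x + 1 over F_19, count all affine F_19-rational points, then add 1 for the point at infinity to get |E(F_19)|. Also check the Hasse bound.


Affine points = {(0, 1), (0, 18), (3, 1), (3, 18), (5, 9), (5, 10), (6, 7), (6, 12), (8, 2), (8, 17), (11, 6), (11, 13), (12, 5), (12, 14), (14, 4), (14, 15), (15, 7), (15, 12), (16, 1), (16, 18), (17, 7), (17, 12), (18, 3), (18, 16)}; affine count = 24; |E(F_19)| = 25.

Discriminant check: Δ ∝ 4a³ + 27b² = 4·10³ + 27·1² = 4·1000 + 27·1 ≡ 18 (mod 19). Nonzero ⇒ E is nonsingular.
For each x ∈ F_19, compute rhs = x³ + 10·x + 1 mod 19, then count y ∈ F_19 with y² ≡ rhs.
  x = 0: rhs = 1, matching y values: 1, 18 (2 points).
  x = 1: rhs = 12, matching y values: none (0 points).
  x = 2: rhs = 10, matching y values: none (0 points).
  x = 3: rhs = 1, matching y values: 1, 18 (2 points).
  x = 4: rhs = 10, matching y values: none (0 points).
  x = 5: rhs = 5, matching y values: 9, 10 (2 points).
  x = 6: rhs = 11, matching y values: 7, 12 (2 points).
  x = 7: rhs = 15, matching y values: none (0 points).
  x = 8: rhs = 4, matching y values: 2, 17 (2 points).
  x = 9: rhs = 3, matching y values: none (0 points).
  x = 10: rhs = 18, matching y values: none (0 points).
  x = 11: rhs = 17, matching y values: 6, 13 (2 points).
  x = 12: rhs = 6, matching y values: 5, 14 (2 points).
  x = 13: rhs = 10, matching y values: none (0 points).
  x = 14: rhs = 16, matching y values: 4, 15 (2 points).
  x = 15: rhs = 11, matching y values: 7, 12 (2 points).
  x = 16: rhs = 1, matching y values: 1, 18 (2 points).
  x = 17: rhs = 11, matching y values: 7, 12 (2 points).
  x = 18: rhs = 9, matching y values: 3, 16 (2 points).
Total affine count: 24.
Full point count |E(F_19)| = 24 + 1 = 25.
Hasse bound: |25 − (19+1)| = |5| = 5 ≤ 2√19 ≈ 8.7178 ✓.


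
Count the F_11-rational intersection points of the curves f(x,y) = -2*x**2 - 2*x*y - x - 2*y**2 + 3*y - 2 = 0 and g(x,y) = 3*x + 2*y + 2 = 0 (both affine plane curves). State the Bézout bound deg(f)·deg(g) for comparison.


Common zeros: ∅; count = 0; Bézout bound = 2.

deg(f) = 2, deg(g) = 1, so Bézout bound = 2.
Scan x ∈ F_11. For each x, list the y ∈ F_11 with f(x, y) ≡ 0 and those with g(x, y) ≡ 0 (mod 11); the common zeros in that column are the intersection.
  x = 0: f ≡ 0 at y ∈ {3, 4}; g ≡ 0 at y ∈ {10}; common: ∅.
  x = 1: f ≡ 0 at y ∈ {2, 4}; g ≡ 0 at y ∈ {3}; common: ∅.
  x = 2: f ≡ 0 at y ∈ {2, 3}; g ≡ 0 at y ∈ {7}; common: ∅.
  x = 3: f ≡ 0 at y ∈ {5, 10}; g ≡ 0 at y ∈ {0}; common: ∅.
  x = 4: f ≡ 0 at y ∈ ∅; g ≡ 0 at y ∈ {4}; common: ∅.
  x = 5: f ≡ 0 at y ∈ {1}; g ≡ 0 at y ∈ {8}; common: ∅.
  x = 6: f ≡ 0 at y ∈ ∅; g ≡ 0 at y ∈ {1}; common: ∅.
  x = 7: f ≡ 0 at y ∈ ∅; g ≡ 0 at y ∈ {5}; common: ∅.
  x = 8: f ≡ 0 at y ∈ {5}; g ≡ 0 at y ∈ {9}; common: ∅.
  x = 9: f ≡ 0 at y ∈ ∅; g ≡ 0 at y ∈ {2}; common: ∅.
  x = 10: f ≡ 0 at y ∈ {1, 7}; g ≡ 0 at y ∈ {6}; common: ∅.
Collecting: common zeros = ∅, so the count is 0.
Comparison with the Bézout bound: 0 ≤ 2 = deg(f)·deg(g), as expected for curves with no common component (the affine F_11-count falls short of the bound because intersections may lie at infinity, over extension fields, or carry multiplicity).


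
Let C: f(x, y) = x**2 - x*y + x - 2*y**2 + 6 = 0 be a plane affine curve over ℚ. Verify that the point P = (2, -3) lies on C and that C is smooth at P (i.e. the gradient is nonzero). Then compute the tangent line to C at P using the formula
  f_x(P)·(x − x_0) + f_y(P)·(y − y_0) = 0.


Tangent line at P: 8*x + 10*y + 14 = 0.

Step 1: f(2, -3) = 0, so P lies on C.
Step 2: partial derivatives
  f_x(x, y) = 2*x - y + 1, f_y(x, y) = -x - 4*y.
  f_x(P) = 8, f_y(P) = 10 (gradient nonzero, so P is smooth).
Step 3: tangent line at P: 8·(x − 2) + 10·(y − -3) = 0.
Expanding: 8*x + 10*y + 14 = 0.


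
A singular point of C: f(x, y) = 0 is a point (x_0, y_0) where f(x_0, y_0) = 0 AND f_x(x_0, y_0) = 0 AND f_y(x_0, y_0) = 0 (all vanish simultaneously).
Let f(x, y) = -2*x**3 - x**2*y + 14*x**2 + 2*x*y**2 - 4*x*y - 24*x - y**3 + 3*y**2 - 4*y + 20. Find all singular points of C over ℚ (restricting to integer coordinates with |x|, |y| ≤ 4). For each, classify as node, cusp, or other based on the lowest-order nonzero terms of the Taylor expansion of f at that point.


Singular points: {(2, 2)}; classification: cusp.

Compute partial derivatives:
  f_x = -6*x**2 - 2*x*y + 28*x + 2*y**2 - 4*y - 24.
  f_y = -x**2 + 4*x*y - 4*x - 3*y**2 + 6*y - 4.
Scan x_0 ∈ {−4, ..., 4}. For each x_0, f_y(x_0, y) is a polynomial in y; find its integer roots y ∈ {−4, ..., 4}, then test f_x and f at those candidates.
  x = -4: f_y(-4, y) = -3*y**2 - 10*y - 4; no integer root y with |y| ≤ 4.
  x = -3: f_y(-3, y) = -3*y**2 - 6*y - 1; no integer root y with |y| ≤ 4.
  x = -2: f_y(-2, y) = -3*y**2 - 2*y; vanishes at y ∈ {0}. (-2, 0): f_x = -104 ≠ 0.
  x = -1: f_y(-1, y) = -3*y**2 + 2*y - 1; no integer root y with |y| ≤ 4.
  x = 0: f_y(0, y) = -3*y**2 + 6*y - 4; no integer root y with |y| ≤ 4.
  x = 1: f_y(1, y) = -3*y**2 + 10*y - 9; no integer root y with |y| ≤ 4.
  x = 2: f_y(2, y) = -3*y**2 + 14*y - 16; vanishes at y ∈ {2}. (2, 2): f_x = 0, f = 0 — SINGULAR.
  x = 3: f_y(3, y) = -3*y**2 + 18*y - 25; no integer root y with |y| ≤ 4.
  x = 4: f_y(4, y) = -3*y**2 + 22*y - 36; no integer root y with |y| ≤ 4.
Only singular point on the grid: (2, 2).
Classify: substitute x = 2 + u, y = 2 + v and expand: f = -2*u**3 - u**2*v + 2*u*v**2 - v**3 + v**2.
No constant or linear terms (consistent with a singular point). Quadratic part: v**2. Cubic part: -2*u**3 - u**2*v + 2*u*v**2 - v**3.
The quadratic part v**2 is a perfect square, so there is a single (double) tangent line v = 0, i.e. y = 2. Restricting the cubic part to that line (v = 0) leaves -2*u**3 ≠ 0, so f is not divisible by v and the branch is v² ≈ 2*u**3 to lowest order — this is a cusp.
Classification: cusp.


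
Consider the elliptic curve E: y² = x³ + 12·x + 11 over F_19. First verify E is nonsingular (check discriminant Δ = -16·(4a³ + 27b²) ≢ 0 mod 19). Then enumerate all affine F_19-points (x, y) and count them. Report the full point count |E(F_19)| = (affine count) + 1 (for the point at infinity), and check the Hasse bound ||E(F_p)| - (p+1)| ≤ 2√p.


Affine points = {(0, 7), (0, 12), (1, 9), (1, 10), (2, 9), (2, 10), (3, 6), (3, 13), (4, 3), (4, 16), (5, 5), (5, 14), (7, 1), (7, 18), (8, 7), (8, 12), (11, 7), (11, 12), (14, 4), (14, 15), (16, 9), (16, 10), (17, 6), (17, 13), (18, 6), (18, 13)}; affine count = 26; |E(F_19)| = 27.

Discriminant check: Δ ∝ 4a³ + 27b² = 4·12³ + 27·11² = 4·1728 + 27·121 ≡ 14 (mod 19). Nonzero ⇒ E is nonsingular.
For each x ∈ F_19, compute rhs = x³ + 12·x + 11 mod 19, then count y ∈ F_19 with y² ≡ rhs.
  x = 0: rhs = 11, matching y values: 7, 12 (2 points).
  x = 1: rhs = 5, matching y values: 9, 10 (2 points).
  x = 2: rhs = 5, matching y values: 9, 10 (2 points).
  x = 3: rhs = 17, matching y values: 6, 13 (2 points).
  x = 4: rhs = 9, matching y values: 3, 16 (2 points).
  x = 5: rhs = 6, matching y values: 5, 14 (2 points).
  x = 6: rhs = 14, matching y values: none (0 points).
  x = 7: rhs = 1, matching y values: 1, 18 (2 points).
  x = 8: rhs = 11, matching y values: 7, 12 (2 points).
  x = 9: rhs = 12, matching y values: none (0 points).
  x = 10: rhs = 10, matching y values: none (0 points).
  x = 11: rhs = 11, matching y values: 7, 12 (2 points).
  x = 12: rhs = 2, matching y values: none (0 points).
  x = 13: rhs = 8, matching y values: none (0 points).
  x = 14: rhs = 16, matching y values: 4, 15 (2 points).
  x = 15: rhs = 13, matching y values: none (0 points).
  x = 16: rhs = 5, matching y values: 9, 10 (2 points).
  x = 17: rhs = 17, matching y values: 6, 13 (2 points).
  x = 18: rhs = 17, matching y values: 6, 13 (2 points).
Total affine count: 26.
Full point count |E(F_19)| = 26 + 1 = 27.
Hasse bound: |27 − (19+1)| = |7| = 7 ≤ 2√19 ≈ 8.7178 ✓.


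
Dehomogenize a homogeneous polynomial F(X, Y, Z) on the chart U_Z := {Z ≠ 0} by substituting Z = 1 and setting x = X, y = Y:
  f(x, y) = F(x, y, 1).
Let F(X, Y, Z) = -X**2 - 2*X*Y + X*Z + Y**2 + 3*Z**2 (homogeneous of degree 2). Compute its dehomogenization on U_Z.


f(x, y) = -x**2 - 2*x*y + x + y**2 + 3

On U_Z we set Z = 1. Each monomial c·X^i·Y^j·Z^k in F becomes c·x^i·y^j·1^k = c·x^i·y^j.
Substituting Z = 1: F(X, Y, 1) = -x**2 - 2*x*y + x + y**2 + 3.
Note: deg(f) ≤ deg(F) = 2; strict inequality happens when F is divisible by Z (lost terms).


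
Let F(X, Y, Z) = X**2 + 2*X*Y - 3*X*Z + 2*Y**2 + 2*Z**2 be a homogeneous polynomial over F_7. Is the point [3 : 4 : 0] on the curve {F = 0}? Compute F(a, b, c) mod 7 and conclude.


F(3,4,0) ≡ 2 (mod 7); P is NOT on the curve.

Evaluate F(3, 4, 0) term-by-term (mod 7).
  X**2 ↦ 1·9·1·1 = 9
  2*X*Y ↦ 2·3·4·1 = 24
  -3*X*Z ↦ -3·3·1·0 = 0
  2*Y**2 ↦ 2·1·16·1 = 32
  2*Z**2 ↦ 2·1·1·0 = 0
Sum: F(3, 4, 0) = (9) + (24) + (0) + (32) + (0) = 65.
Reducing mod 7: 65 ≡ 2 (mod 7).
Since F(a, b, c) ≡ 2 ≠ 0 (mod 7), P does NOT lie on the curve.


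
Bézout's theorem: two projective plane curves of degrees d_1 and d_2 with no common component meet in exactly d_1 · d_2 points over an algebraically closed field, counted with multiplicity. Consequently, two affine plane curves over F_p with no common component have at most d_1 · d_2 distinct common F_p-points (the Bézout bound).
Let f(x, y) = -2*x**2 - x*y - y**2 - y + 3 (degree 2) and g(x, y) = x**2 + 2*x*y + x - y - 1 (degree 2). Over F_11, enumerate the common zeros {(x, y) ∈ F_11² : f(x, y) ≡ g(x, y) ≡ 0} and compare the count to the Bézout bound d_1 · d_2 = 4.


Common zeros: {(9, 9)}; count = 1; Bézout bound = 4.

deg(f) = 2, deg(g) = 2, so Bézout bound = 4.
Scan x ∈ F_11. For each x, list the y ∈ F_11 with f(x, y) ≡ 0 and those with g(x, y) ≡ 0 (mod 11); the common zeros in that column are the intersection.
  x = 0: f ≡ 0 at y ∈ ∅; g ≡ 0 at y ∈ {10}; common: ∅.
  x = 1: f ≡ 0 at y ∈ ∅; g ≡ 0 at y ∈ {10}; common: ∅.
  x = 2: f ≡ 0 at y ∈ {4}; g ≡ 0 at y ∈ {2}; common: ∅.
  x = 3: f ≡ 0 at y ∈ {9}; g ≡ 0 at y ∈ {0}; common: ∅.
  x = 4: f ≡ 0 at y ∈ ∅; g ≡ 0 at y ∈ {2}; common: ∅.
  x = 5: f ≡ 0 at y ∈ ∅; g ≡ 0 at y ∈ {9}; common: ∅.
  x = 6: f ≡ 0 at y ∈ {1, 3}; g ≡ 0 at y ∈ ∅; common: ∅.
  x = 7: f ≡ 0 at y ∈ {4, 10}; g ≡ 0 at y ∈ {0}; common: ∅.
  x = 8: f ≡ 0 at y ∈ ∅; g ≡ 0 at y ∈ {7}; common: ∅.
  x = 9: f ≡ 0 at y ∈ {3, 9}; g ≡ 0 at y ∈ {9}; common: {9}.
  x = 10: f ≡ 0 at y ∈ {1, 10}; g ≡ 0 at y ∈ {7}; common: ∅.
Collecting: common zeros = {(9, 9)}, so the count is 1.
Comparison with the Bézout bound: 1 ≤ 4 = deg(f)·deg(g), as expected for curves with no common component (the affine F_11-count falls short of the bound because intersections may lie at infinity, over extension fields, or carry multiplicity).


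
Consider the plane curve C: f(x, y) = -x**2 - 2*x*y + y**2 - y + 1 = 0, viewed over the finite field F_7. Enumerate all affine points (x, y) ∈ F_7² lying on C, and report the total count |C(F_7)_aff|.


Affine F_7-points: {(0, 3), (0, 5), (1, 0), (1, 3), (2, 1), (2, 4), (3, 1), (3, 6), (4, 4), (4, 5), (5, 2), (6, 0), (6, 6)}; count = 13.

For each of the 49 pairs (x, y) ∈ F_7², evaluate f(x, y) mod 7. Record the zeros.
  x = 0: [0↦1, 1↦1, 2↦3, 3↦0, 4↦6, 5↦0, 6↦3]  zeros at y ∈ {3, 5}
  x = 1: [0↦0, 1↦5, 2↦5, 3↦0, 4↦4, 5↦3, 6↦4]  zeros at y ∈ {0, 3}
  x = 2: [0↦4, 1↦0, 2↦5, 3↦5, 4↦0, 5↦4, 6↦3]  zeros at y ∈ {1, 4}
  x = 3: [0↦6, 1↦0, 2↦3, 3↦1, 4↦1, 5↦3, 6↦0]  zeros at y ∈ {1, 6}
  x = 4: [0↦6, 1↦5, 2↦6, 3↦2, 4↦0, 5↦0, 6↦2]  zeros at y ∈ {4, 5}
  x = 5: [0↦4, 1↦1, 2↦0, 3↦1, 4↦4, 5↦2, 6↦2]  zeros at y ∈ {2}
  x = 6: [0↦0, 1↦2, 2↦6, 3↦5, 4↦6, 5↦2, 6↦0]  zeros at y ∈ {0, 6}
Collecting zeros: affine points = {(0, 3), (0, 5), (1, 0), (1, 3), (2, 1), (2, 4), (3, 1), (3, 6), (4, 4), (4, 5), (5, 2), (6, 0), (6, 6)}.
Total count |C(F_7)_aff| = 13.
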